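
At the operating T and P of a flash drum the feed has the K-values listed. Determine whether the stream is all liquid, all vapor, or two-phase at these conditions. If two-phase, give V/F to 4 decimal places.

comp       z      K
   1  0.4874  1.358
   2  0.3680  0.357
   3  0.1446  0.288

all liquid

ΣzᵢKᵢ = 0.8349; Σzᵢ/Kᵢ = 1.8918.
Since ΣzᵢKᵢ < 1 the mixture is below its bubble point — single liquid phase.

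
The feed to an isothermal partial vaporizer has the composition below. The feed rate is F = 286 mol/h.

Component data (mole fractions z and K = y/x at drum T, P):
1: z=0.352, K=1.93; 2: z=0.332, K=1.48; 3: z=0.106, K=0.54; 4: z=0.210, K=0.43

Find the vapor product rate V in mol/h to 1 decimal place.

Let ψ = V/F and solve Σ zᵢ(Kᵢ−1)/(1+ψ(Kᵢ−1)) = 0.
Check two-phase: ΣzᵢKᵢ = 1.318 > 1 and Σzᵢ/Kᵢ = 1.091 > 1, so g(0) = 0.318 > 0 and g(1) = -0.091 < 0.
Iterate (Newton) starting at ψ = 0.5:
  ψ = 0.500: g = 0.1212, g' = -0.363 → ψ = 0.834
  ψ = 0.834: g = -0.0091, g' = -0.443 → ψ = 0.813
Converged at ψ = 0.813.
Then V = ψ·F = 0.8132·286 = 232.6 mol/h and L = F − V = 53.4 mol/h.

V = 232.6 mol/h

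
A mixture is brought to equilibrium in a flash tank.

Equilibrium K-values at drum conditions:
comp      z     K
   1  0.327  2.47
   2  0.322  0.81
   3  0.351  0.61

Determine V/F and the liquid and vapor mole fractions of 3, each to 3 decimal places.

V/F = 0.625, x_3 = 0.464, y_3 = 0.283

Material balance + equilibrium reduce to Σ zᵢ(Kᵢ−1)/(1+V/F(Kᵢ−1)) = 0.
Feasibility: ΣzᵢKᵢ = 1.283, Σzᵢ/Kᵢ = 1.105 — both > 1, two phases present.
Newton iteration, V/F⁰ = 0.66:
  V/F = 0.660: g = -0.0103, g' = -0.294 → V/F = 0.625
Converged at V/F = 0.625.
Compositions from xᵢ = zᵢ/(1+V/F(Kᵢ−1)), yᵢ = Kᵢxᵢ:
  1: x = 0.170, y = 0.421
  2: x = 0.365, y = 0.296
  3: x = 0.464, y = 0.283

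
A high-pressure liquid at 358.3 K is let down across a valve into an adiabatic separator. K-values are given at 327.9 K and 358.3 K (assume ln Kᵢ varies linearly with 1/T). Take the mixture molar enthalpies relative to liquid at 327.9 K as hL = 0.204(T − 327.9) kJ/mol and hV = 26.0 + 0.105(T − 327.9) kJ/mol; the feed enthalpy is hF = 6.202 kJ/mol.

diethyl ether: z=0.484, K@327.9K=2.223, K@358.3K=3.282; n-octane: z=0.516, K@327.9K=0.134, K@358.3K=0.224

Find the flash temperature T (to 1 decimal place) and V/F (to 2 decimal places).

Adiabatic flash: solve Rachford–Rice at each trial T, then check hF = ψ·hV(T) + (1−ψ)·hL(T).
  T = 327.9 K: K = (2.223, 0.134), RR gives ψ = 0.137, H_out = 3.561 kJ/mol
  T = 358.3 K: K = (3.282, 0.224), RR gives ψ = 0.398, H_out = 15.342 kJ/mol
  T = 343.1 K: K = (2.725, 0.175), RR gives ψ = 0.288, H_out = 10.146 kJ/mol
  T = 335.5 K: K = (2.467, 0.154), RR gives ψ = 0.220, H_out = 7.107 kJ/mol
  T = 331.7 K: K = (2.343, 0.144), RR gives ψ = 0.181, H_out = 5.413 kJ/mol
  T = 333.6 K: K = (2.404, 0.149), RR gives ψ = 0.201, H_out = 6.277 kJ/mol
Linear interpolation between T = 331.7 (H_out = 5.413) and T = 333.6 (H_out = 6.277) on hF = 6.202 gives T ≈ 333.4 K, at which ψ = 0.20.

T = 333.4 K, V/F = 0.20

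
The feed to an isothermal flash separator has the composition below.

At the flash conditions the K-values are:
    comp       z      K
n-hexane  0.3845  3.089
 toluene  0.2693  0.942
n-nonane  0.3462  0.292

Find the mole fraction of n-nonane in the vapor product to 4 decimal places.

Rachford–Rice: g(ψ) = Σ zᵢ(Kᵢ−1)/(1+ψ(Kᵢ−1)) = 0.
Check two-phase: ΣzᵢKᵢ = 1.5425 > 1 and Σzᵢ/Kᵢ = 1.5960 > 1, so g(0) = 0.5425 > 0 and g(1) = -0.5960 < 0.
Newton–Raphson from ψ = 0.55:
  ψ = 0.5500: g = -0.04378, g' = -0.8298 → ψ = 0.4972
  ψ = 0.4972: g = -0.00038, g' = -0.8180 → ψ = 0.4968
Converged at ψ = 0.4968.
Compositions from xᵢ = zᵢ/(1+ψ(Kᵢ−1)), yᵢ = Kᵢxᵢ:
  n-hexane: x = 0.1887, y = 0.5829
  toluene: x = 0.2773, y = 0.2612
  n-nonane: x = 0.5340, y = 0.1559

y_n-nonane = 0.1559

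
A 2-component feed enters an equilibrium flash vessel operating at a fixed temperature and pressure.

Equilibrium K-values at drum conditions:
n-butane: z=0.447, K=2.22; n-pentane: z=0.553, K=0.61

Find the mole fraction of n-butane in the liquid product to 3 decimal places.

Rachford–Rice: g(V/F) = Σ zᵢ(Kᵢ−1)/(1+V/F(Kᵢ−1)) = 0.
Check two-phase: ΣzᵢKᵢ = 1.330 > 1 and Σzᵢ/Kᵢ = 1.108 > 1, so g(0) = 0.330 > 0 and g(1) = -0.108 < 0.
Binary case is linear: z₁(K₁−1)(1+V/F(K₂−1)) + z₂(K₂−1)(1+V/F(K₁−1)) = 0
⇒ V/F = [z₁(K₁−1)+z₂(K₂−1)] / [−(K₁−1)(K₂−1)] = 0.3297/0.4758 = 0.693
Compositions from xᵢ = zᵢ/(1+V/F(Kᵢ−1)), yᵢ = Kᵢxᵢ:
  n-butane: x = 0.242, y = 0.538
  n-pentane: x = 0.758, y = 0.462

x_n-butane = 0.242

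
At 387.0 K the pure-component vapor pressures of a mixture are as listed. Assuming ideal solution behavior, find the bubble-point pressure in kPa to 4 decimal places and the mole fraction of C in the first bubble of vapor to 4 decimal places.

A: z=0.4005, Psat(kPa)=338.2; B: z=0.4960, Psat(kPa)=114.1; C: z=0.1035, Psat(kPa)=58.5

Pbub = 198.0975 kPa, y_C = 0.0306

At the bubble point ψ → 0, so ΣzᵢKᵢ = 1 with Kᵢ = Pᵢˢᵃᵗ/P ⇒ P = ΣzᵢPᵢˢᵃᵗ.
P = 0.4005·338.2 + 0.4960·114.1 + 0.1035·58.5 = 198.0975 kPa
yᵢ = zᵢPᵢˢᵃᵗ/P ⇒ y_C = 0.1035·58.5/198.0975 = 0.0306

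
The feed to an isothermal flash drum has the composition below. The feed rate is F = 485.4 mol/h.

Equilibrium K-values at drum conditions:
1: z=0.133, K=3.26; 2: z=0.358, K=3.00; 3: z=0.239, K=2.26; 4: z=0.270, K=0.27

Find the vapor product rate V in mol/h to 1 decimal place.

Let β = V/F and solve Σ zᵢ(Kᵢ−1)/(1+β(Kᵢ−1)) = 0.
Check two-phase: ΣzᵢKᵢ = 2.121 > 1 and Σzᵢ/Kᵢ = 1.266 > 1, so g(0) = 1.121 > 0 and g(1) = -0.266 < 0.
Newton iteration, β⁰ = 0.5:
  β = 0.500: g = 0.3735, g' = -1.007 → β = 0.871
  β = 0.871: g = -0.0349, g' = -1.438 → β = 0.846
Converged at β = 0.846.
Then V = β·F = 0.8457·485.4 = 410.5 mol/h and L = F − V = 74.9 mol/h.

V = 410.5 mol/h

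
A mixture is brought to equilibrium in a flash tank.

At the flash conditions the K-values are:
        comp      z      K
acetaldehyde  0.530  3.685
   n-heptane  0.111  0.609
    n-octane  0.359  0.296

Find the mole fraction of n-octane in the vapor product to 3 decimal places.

Newton–Raphson from ψ = 0.5:
  ψ = 0.500: g = 0.1635, g' = -1.146 → ψ = 0.643
  ψ = 0.643: g = 0.0026, g' = -1.138 → ψ = 0.645
Converged at ψ = 0.645.
Compositions from xᵢ = zᵢ/(1+ψ(Kᵢ−1)), yᵢ = Kᵢxᵢ:
  acetaldehyde: x = 0.194, y = 0.715
  n-heptane: x = 0.148, y = 0.090
  n-octane: x = 0.658, y = 0.195

y_n-octane = 0.195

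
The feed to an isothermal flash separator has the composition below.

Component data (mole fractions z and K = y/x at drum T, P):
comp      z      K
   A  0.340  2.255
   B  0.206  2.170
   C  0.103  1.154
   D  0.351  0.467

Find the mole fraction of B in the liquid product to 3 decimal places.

Let β = V/F and solve Σ zᵢ(Kᵢ−1)/(1+β(Kᵢ−1)) = 0.
Feasibility: ΣzᵢKᵢ = 1.496, Σzᵢ/Kᵢ = 1.087 — both > 1, two phases present.
Newton–Raphson from β = 0.31:
  β = 0.310: g = 0.2751, g' = -0.575 → β = 0.789
  β = 0.789: g = 0.0312, g' = -0.510 → β = 0.850
  β = 0.850: g = -0.0006, g' = -0.531 → β = 0.849
Converged at β = 0.849.
Compositions from xᵢ = zᵢ/(1+β(Kᵢ−1)), yᵢ = Kᵢxᵢ:
  A: x = 0.165, y = 0.371
  B: x = 0.103, y = 0.224
  C: x = 0.091, y = 0.105
  D: x = 0.641, y = 0.299

x_B = 0.103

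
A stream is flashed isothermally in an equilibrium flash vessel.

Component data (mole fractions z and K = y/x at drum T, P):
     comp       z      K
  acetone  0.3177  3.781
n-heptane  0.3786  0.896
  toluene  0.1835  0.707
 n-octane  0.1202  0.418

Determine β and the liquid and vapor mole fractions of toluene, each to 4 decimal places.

Let β = V/F and solve Σ zᵢ(Kᵢ−1)/(1+β(Kᵢ−1)) = 0.
Check two-phase: ΣzᵢKᵢ = 1.7204 > 1 and Σzᵢ/Kᵢ = 1.0537 > 1, so g(0) = 0.7204 > 0 and g(1) = -0.0537 < 0.
Newton iteration, β⁰ = 0.7:
  β = 0.7000: g = 0.07168, g' = -0.4286 → β = 0.8672
  β = 0.8672: g = 0.00235, g' = -0.4103 → β = 0.8730
Converged at β = 0.8730.
Compositions from xᵢ = zᵢ/(1+β(Kᵢ−1)), yᵢ = Kᵢxᵢ:
  acetone: x = 0.0927, y = 0.3504
  n-heptane: x = 0.4164, y = 0.3731
  toluene: x = 0.2466, y = 0.1743
  n-octane: x = 0.2443, y = 0.1021

β = 0.8730, x_toluene = 0.2466, y_toluene = 0.1743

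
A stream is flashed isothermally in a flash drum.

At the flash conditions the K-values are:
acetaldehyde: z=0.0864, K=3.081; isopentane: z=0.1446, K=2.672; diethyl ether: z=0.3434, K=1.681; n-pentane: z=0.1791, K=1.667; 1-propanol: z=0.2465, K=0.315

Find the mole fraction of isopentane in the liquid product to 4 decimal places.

Rachford–Rice: g(ψ) = Σ zᵢ(Kᵢ−1)/(1+ψ(Kᵢ−1)) = 0.
Check two-phase: ΣzᵢKᵢ = 1.6060 > 1 and Σzᵢ/Kᵢ = 1.1764 > 1, so g(0) = 0.6060 > 0 and g(1) = -0.1764 < 0.
Newton iteration, ψ⁰ = 0.5:
  ψ = 0.5000: g = 0.22703, g' = -0.6108 → ψ = 0.8717
  ψ = 0.8717: g = -0.03455, g' = -0.9213 → ψ = 0.8342
  ψ = 0.8342: g = -0.00143, g' = -0.8479 → ψ = 0.8325
Converged at ψ = 0.8325.
Compositions from xᵢ = zᵢ/(1+ψ(Kᵢ−1)), yᵢ = Kᵢxᵢ:
  acetaldehyde: x = 0.0316, y = 0.0974
  isopentane: x = 0.0605, y = 0.1615
  diethyl ether: x = 0.2192, y = 0.3684
  n-pentane: x = 0.1152, y = 0.1920
  1-propanol: x = 0.5736, y = 0.1807

x_isopentane = 0.0605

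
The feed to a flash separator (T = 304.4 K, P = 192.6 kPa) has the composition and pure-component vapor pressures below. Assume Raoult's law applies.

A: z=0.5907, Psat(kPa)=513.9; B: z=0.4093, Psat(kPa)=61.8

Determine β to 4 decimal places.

Raoult's law: Kᵢ = Pᵢˢᵃᵗ/P = Pᵢˢᵃᵗ/192.6.
  K_A = 513.9/192.6 = 2.668224, K_B = 61.8/192.6 = 0.320872
Newton iteration, β⁰ = 0.32:
  β = 0.3200: g = 0.28731, g' = -1.0069 → β = 0.6053
  β = 0.6053: g = 0.01829, g' = -0.9513 → β = 0.6246
  β = 0.6246: g = -0.00011, g' = -0.9636 → β = 0.6244
Converged at β = 0.6244.

β = 0.6244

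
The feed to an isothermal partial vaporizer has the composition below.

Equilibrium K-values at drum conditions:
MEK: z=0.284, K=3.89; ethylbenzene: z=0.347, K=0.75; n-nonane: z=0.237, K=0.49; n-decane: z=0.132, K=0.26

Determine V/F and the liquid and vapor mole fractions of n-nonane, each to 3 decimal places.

Iterate (Newton) starting at V/F = 0.39:
  V/F = 0.390: g = 0.0016, g' = -0.790 → V/F = 0.392
Converged at V/F = 0.392.
Compositions from xᵢ = zᵢ/(1+V/F(Kᵢ−1)), yᵢ = Kᵢxᵢ:
  MEK: x = 0.133, y = 0.518
  ethylbenzene: x = 0.385, y = 0.289
  n-nonane: x = 0.296, y = 0.145
  n-decane: x = 0.186, y = 0.048

V/F = 0.392, x_n-nonane = 0.296, y_n-nonane = 0.145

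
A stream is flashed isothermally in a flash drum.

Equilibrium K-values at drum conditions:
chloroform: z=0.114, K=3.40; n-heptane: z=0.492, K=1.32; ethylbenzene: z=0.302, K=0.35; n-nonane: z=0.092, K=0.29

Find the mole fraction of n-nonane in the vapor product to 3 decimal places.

y_n-nonane = 0.033

Material balance + equilibrium reduce to Σ zᵢ(Kᵢ−1)/(1+ψ(Kᵢ−1)) = 0.
Feasibility: ΣzᵢKᵢ = 1.169, Σzᵢ/Kᵢ = 1.586 — both > 1, two phases present.
Newton–Raphson from ψ = 0.55:
  ψ = 0.550: g = -0.1609, g' = -0.592 → ψ = 0.278
  ψ = 0.278: g = -0.0125, g' = -0.541 → ψ = 0.255
Converged at ψ = 0.255.
Compositions from xᵢ = zᵢ/(1+ψ(Kᵢ−1)), yᵢ = Kᵢxᵢ:
  chloroform: x = 0.071, y = 0.240
  n-heptane: x = 0.455, y = 0.600
  ethylbenzene: x = 0.362, y = 0.127
  n-nonane: x = 0.112, y = 0.033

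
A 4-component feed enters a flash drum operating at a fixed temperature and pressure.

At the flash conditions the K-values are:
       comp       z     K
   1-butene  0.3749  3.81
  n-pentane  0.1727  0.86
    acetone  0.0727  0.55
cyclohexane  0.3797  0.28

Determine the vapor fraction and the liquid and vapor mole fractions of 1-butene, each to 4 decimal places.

Let ψ = V/F and solve Σ zᵢ(Kᵢ−1)/(1+ψ(Kᵢ−1)) = 0.
Feasibility: ΣzᵢKᵢ = 1.7232, Σzᵢ/Kᵢ = 1.7875 — both > 1, two phases present.
Iterate (Newton) starting at ψ = 0.5:
  ψ = 0.5000: g = -0.05734, g' = -1.0208 → ψ = 0.4438
  ψ = 0.4438: g = 0.00037, g' = -1.0382 → ψ = 0.4442
Converged at ψ = 0.4442.
Compositions from xᵢ = zᵢ/(1+ψ(Kᵢ−1)), yᵢ = Kᵢxᵢ:
  1-butene: x = 0.1668, y = 0.6354
  n-pentane: x = 0.1842, y = 0.1584
  acetone: x = 0.0909, y = 0.0500
  cyclohexane: x = 0.5582, y = 0.1563

ψ = 0.4442, x_1-butene = 0.1668, y_1-butene = 0.6354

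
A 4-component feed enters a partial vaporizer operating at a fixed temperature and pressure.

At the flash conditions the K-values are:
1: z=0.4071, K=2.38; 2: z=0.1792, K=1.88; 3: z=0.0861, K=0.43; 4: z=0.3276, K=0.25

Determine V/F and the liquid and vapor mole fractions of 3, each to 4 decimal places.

Material balance + equilibrium reduce to Σ zᵢ(Kᵢ−1)/(1+V/F(Kᵢ−1)) = 0.
Feasibility: ΣzᵢKᵢ = 1.4247, Σzᵢ/Kᵢ = 1.7770 — both > 1, two phases present.
Newton iteration, V/F⁰ = 0.44:
  V/F = 0.4400: g = 0.03101, g' = -0.8326 → V/F = 0.4772
  V/F = 0.4772: g = -0.00031, g' = -0.8504 → V/F = 0.4769
Converged at V/F = 0.4769.
Compositions from xᵢ = zᵢ/(1+V/F(Kᵢ−1)), yᵢ = Kᵢxᵢ:
  1: x = 0.2455, y = 0.5843
  2: x = 0.1262, y = 0.2373
  3: x = 0.1182, y = 0.0508
  4: x = 0.5100, y = 0.1275

V/F = 0.4769, x_3 = 0.1182, y_3 = 0.0508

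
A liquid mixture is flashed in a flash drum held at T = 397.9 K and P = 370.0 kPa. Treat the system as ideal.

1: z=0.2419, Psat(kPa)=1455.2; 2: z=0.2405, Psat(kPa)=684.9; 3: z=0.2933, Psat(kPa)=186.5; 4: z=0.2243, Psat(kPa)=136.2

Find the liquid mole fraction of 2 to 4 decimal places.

x_2 = 0.1646

Raoult's law: Kᵢ = Pᵢˢᵃᵗ/P = Pᵢˢᵃᵗ/370.0.
  K_1 = 1455.2/370.0 = 3.932973, K_2 = 684.9/370.0 = 1.851081, K_3 = 186.5/370.0 = 0.504054, K_4 = 136.2/370.0 = 0.368108
Rachford–Rice: g(ψ) = Σ zᵢ(Kᵢ−1)/(1+ψ(Kᵢ−1)) = 0.
Feasibility: ΣzᵢKᵢ = 1.6270, Σzᵢ/Kᵢ = 1.3826 — both > 1, two phases present.
Iterate (Newton) starting at ψ = 0.51:
  ψ = 0.5100: g = 0.02317, g' = -0.7430 → ψ = 0.5412
  ψ = 0.5412: g = 0.00015, g' = -0.7341 → ψ = 0.5414
Converged at ψ = 0.5414.
Compositions from xᵢ = zᵢ/(1+ψ(Kᵢ−1)), yᵢ = Kᵢxᵢ:
  1: x = 0.0935, y = 0.3676
  2: x = 0.1646, y = 0.3048
  3: x = 0.4010, y = 0.2021
  4: x = 0.3409, y = 0.1255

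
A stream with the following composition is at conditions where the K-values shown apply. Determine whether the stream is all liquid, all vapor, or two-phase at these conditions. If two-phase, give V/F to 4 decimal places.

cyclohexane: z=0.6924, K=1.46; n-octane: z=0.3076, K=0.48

two-phase, V/F = 0.6628

ΣzᵢKᵢ = 1.1586; Σzᵢ/Kᵢ = 1.1151.
Both exceed 1, so a two-phase solution exists.
Material balance + equilibrium reduce to Σ zᵢ(Kᵢ−1)/(1+ψ(Kᵢ−1)) = 0.
Binary case is linear: z₁(K₁−1)(1+ψ(K₂−1)) + z₂(K₂−1)(1+ψ(K₁−1)) = 0
⇒ ψ = [z₁(K₁−1)+z₂(K₂−1)] / [−(K₁−1)(K₂−1)] = 0.15855/0.23920 = 0.6628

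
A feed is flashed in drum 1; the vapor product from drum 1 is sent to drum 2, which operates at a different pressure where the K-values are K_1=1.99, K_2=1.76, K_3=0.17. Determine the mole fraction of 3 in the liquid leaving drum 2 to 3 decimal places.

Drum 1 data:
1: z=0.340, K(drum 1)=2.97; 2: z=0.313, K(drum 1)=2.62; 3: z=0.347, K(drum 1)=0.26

x_3 (drum 2) = 0.513

Drum 1:
Material balance + equilibrium reduce to Σ zᵢ(Kᵢ−1)/(1+ψ₁(Kᵢ−1)) = 0.
g(0) = ΣzᵢKᵢ − 1 = 0.920 and g(1) = 1 − Σzᵢ/Kᵢ = -0.569, so a root lies in (0, 1).
Newton–Raphson from ψ₁ = 0.62:
  ψ₁ = 0.620: g = 0.0800, g' = -1.121 → ψ₁ = 0.691
  ψ₁ = 0.691: g = -0.0031, g' = -1.216 → ψ₁ = 0.689
Converged at ψ₁ = 0.689.
Drum-1 compositions:
  1: x = 0.144, y = 0.428
  2: x = 0.148, y = 0.388
  3: x = 0.708, y = 0.184
Drum-2 feed = drum-1 vapor: z₂ = (0.4284, 0.3876, 0.1840).
Drum 2:
Let ψ₂ = V/F and solve Σ zᵢ(Kᵢ−1)/(1+ψ₂(Kᵢ−1)) = 0.
g(0) = ΣzᵢKᵢ − 1 = 0.566 and g(1) = 1 − Σzᵢ/Kᵢ = -0.518, so a root lies in (0, 1).
Newton–Raphson from ψ₂ = 0.54:
  ψ₂ = 0.540: g = 0.2084, g' = -0.707 → ψ₂ = 0.835
  ψ₂ = 0.835: g = -0.0847, g' = -1.553 → ψ₂ = 0.780
  ψ₂ = 0.780: g = -0.0091, g' = -1.242 → ψ₂ = 0.773
Converged at ψ₂ = 0.773.
  1: x = 0.243, y = 0.483
  2: x = 0.244, y = 0.430
  3: x = 0.513, y = 0.087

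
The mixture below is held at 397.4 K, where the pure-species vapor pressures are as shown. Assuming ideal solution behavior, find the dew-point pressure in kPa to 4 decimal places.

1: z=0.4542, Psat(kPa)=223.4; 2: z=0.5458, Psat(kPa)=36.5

At the dew point ψ → 1, so Σzᵢ/Kᵢ = 1 with Kᵢ = Pᵢˢᵃᵗ/P ⇒ 1/P = Σzᵢ/Pᵢˢᵃᵗ.
1/P = 0.4542/223.4 + 0.5458/36.5 = 0.0169865 ⇒ P = 58.8701 kPa

Pdew = 58.8701 kPa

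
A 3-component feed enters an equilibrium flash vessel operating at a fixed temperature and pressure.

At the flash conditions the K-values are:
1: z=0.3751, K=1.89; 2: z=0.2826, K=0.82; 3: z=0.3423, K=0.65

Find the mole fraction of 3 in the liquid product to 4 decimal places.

x_3 = 0.4419

Newton iteration, ψ⁰ = 0.3:
  ψ = 0.3000: g = 0.07586, g' = -0.2477 → ψ = 0.6063
  ψ = 0.6063: g = 0.00766, g' = -0.2044 → ψ = 0.6438
  ψ = 0.6438: g = 0.00005, g' = -0.2017 → ψ = 0.6440
Converged at ψ = 0.6440.
Compositions from xᵢ = zᵢ/(1+ψ(Kᵢ−1)), yᵢ = Kᵢxᵢ:
  1: x = 0.2384, y = 0.4506
  2: x = 0.3197, y = 0.2621
  3: x = 0.4419, y = 0.2872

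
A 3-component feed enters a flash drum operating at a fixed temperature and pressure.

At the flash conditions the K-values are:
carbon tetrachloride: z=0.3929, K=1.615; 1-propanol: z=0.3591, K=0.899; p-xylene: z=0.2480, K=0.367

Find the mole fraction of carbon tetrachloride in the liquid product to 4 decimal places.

Let β = V/F and solve Σ zᵢ(Kᵢ−1)/(1+β(Kᵢ−1)) = 0.
Check two-phase: ΣzᵢKᵢ = 1.0484 > 1 and Σzᵢ/Kᵢ = 1.3185 > 1, so g(0) = 0.0484 > 0 and g(1) = -0.3185 < 0.
Newton–Raphson from β = 0.34:
  β = 0.3400: g = -0.03775, g' = -0.2669 → β = 0.1986
  β = 0.1986: g = -0.00123, g' = -0.2518 → β = 0.1937
Converged at β = 0.1937.
Compositions from xᵢ = zᵢ/(1+β(Kᵢ−1)), yᵢ = Kᵢxᵢ:
  carbon tetrachloride: x = 0.3511, y = 0.5670
  1-propanol: x = 0.3663, y = 0.3293
  p-xylene: x = 0.2827, y = 0.1037

x_carbon tetrachloride = 0.3511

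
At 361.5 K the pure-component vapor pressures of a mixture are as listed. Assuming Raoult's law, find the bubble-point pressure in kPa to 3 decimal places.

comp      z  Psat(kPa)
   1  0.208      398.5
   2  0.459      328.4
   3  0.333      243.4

Pbub = 314.676 kPa

At the bubble point ψ → 0, so ΣzᵢKᵢ = 1 with Kᵢ = Pᵢˢᵃᵗ/P ⇒ P = ΣzᵢPᵢˢᵃᵗ.
P = 0.208·398.5 + 0.459·328.4 + 0.333·243.4 = 314.676 kPa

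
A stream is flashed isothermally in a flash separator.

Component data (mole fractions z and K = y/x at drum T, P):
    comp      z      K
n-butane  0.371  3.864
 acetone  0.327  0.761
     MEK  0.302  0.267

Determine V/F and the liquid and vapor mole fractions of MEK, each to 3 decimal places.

Material balance + equilibrium reduce to Σ zᵢ(Kᵢ−1)/(1+V/F(Kᵢ−1)) = 0.
Feasibility: ΣzᵢKᵢ = 1.763, Σzᵢ/Kᵢ = 1.657 — both > 1, two phases present.
Iterate (Newton) starting at V/F = 0.49:
  V/F = 0.490: g = 0.0082, g' = -0.946 → V/F = 0.499
Converged at V/F = 0.499.
Compositions from xᵢ = zᵢ/(1+V/F(Kᵢ−1)), yᵢ = Kᵢxᵢ:
  n-butane: x = 0.153, y = 0.590
  acetone: x = 0.371, y = 0.283
  MEK: x = 0.476, y = 0.127

V/F = 0.499, x_MEK = 0.476, y_MEK = 0.127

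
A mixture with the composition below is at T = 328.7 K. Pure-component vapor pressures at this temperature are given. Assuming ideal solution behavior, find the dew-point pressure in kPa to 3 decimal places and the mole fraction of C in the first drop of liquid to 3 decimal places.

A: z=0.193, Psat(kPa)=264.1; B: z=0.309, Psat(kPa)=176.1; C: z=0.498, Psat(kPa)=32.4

Pdew = 56.004 kPa, x_C = 0.861

At the dew point ψ → 1, so Σzᵢ/Kᵢ = 1 with Kᵢ = Pᵢˢᵃᵗ/P ⇒ 1/P = Σzᵢ/Pᵢˢᵃᵗ.
1/P = 0.193/264.1 + 0.309/176.1 + 0.498/32.4 = 0.017856 ⇒ P = 56.004 kPa
xᵢ = zᵢP/Pᵢˢᵃᵗ ⇒ x_C = 0.498·56.004/32.4 = 0.861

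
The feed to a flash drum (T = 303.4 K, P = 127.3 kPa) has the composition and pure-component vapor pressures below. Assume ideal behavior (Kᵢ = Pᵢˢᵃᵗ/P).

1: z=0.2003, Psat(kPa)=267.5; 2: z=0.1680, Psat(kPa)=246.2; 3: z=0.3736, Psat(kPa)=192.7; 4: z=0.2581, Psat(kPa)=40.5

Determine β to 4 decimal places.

Raoult's law: Kᵢ = Pᵢˢᵃᵗ/P = Pᵢˢᵃᵗ/127.3.
  K_1 = 267.5/127.3 = 2.101335, K_2 = 246.2/127.3 = 1.934014, K_3 = 192.7/127.3 = 1.513747, K_4 = 40.5/127.3 = 0.318146
Material balance + equilibrium reduce to Σ zᵢ(Kᵢ−1)/(1+β(Kᵢ−1)) = 0.
Feasibility: ΣzᵢKᵢ = 1.3935, Σzᵢ/Kᵢ = 1.2403 — both > 1, two phases present.
Iterate (Newton) starting at β = 0.55:
  β = 0.5500: g = 0.10911, g' = -0.5253 → β = 0.7577
  β = 0.7577: g = -0.01379, g' = -0.6871 → β = 0.7376
  β = 0.7376: g = -0.00025, g' = -0.6629 → β = 0.7372
Converged at β = 0.7372.

β = 0.7372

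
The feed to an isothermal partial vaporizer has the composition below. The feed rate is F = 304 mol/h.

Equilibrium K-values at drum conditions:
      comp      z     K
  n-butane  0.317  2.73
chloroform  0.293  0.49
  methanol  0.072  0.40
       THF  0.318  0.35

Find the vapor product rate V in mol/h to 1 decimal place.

V = 44.6 mol/h

Let ψ = V/F and solve Σ zᵢ(Kᵢ−1)/(1+ψ(Kᵢ−1)) = 0.
g(0) = ΣzᵢKᵢ − 1 = 0.149 and g(1) = 1 − Σzᵢ/Kᵢ = -0.803, so a root lies in (0, 1).
Iterate (Newton) starting at ψ = 0.5:
  ψ = 0.500: g = -0.2745, g' = -0.758 → ψ = 0.138
  ψ = 0.138: g = 0.0079, g' = -0.900 → ψ = 0.147
Converged at ψ = 0.147.
Then V = ψ·F = 0.1467·304 = 44.6 mol/h and L = F − V = 259.4 mol/h.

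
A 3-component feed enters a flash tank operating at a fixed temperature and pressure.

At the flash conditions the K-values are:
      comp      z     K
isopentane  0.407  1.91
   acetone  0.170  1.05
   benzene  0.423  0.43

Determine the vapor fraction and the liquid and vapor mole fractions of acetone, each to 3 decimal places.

ψ = 0.321, x_acetone = 0.167, y_acetone = 0.176

Rachford–Rice: g(ψ) = Σ zᵢ(Kᵢ−1)/(1+ψ(Kᵢ−1)) = 0.
Feasibility: ΣzᵢKᵢ = 1.138, Σzᵢ/Kᵢ = 1.359 — both > 1, two phases present.
Newton–Raphson from ψ = 0.32:
  ψ = 0.320: g = 0.0003, g' = -0.408 → ψ = 0.321
Converged at ψ = 0.321.
Compositions from xᵢ = zᵢ/(1+ψ(Kᵢ−1)), yᵢ = Kᵢxᵢ:
  isopentane: x = 0.315, y = 0.602
  acetone: x = 0.167, y = 0.176
  benzene: x = 0.518, y = 0.223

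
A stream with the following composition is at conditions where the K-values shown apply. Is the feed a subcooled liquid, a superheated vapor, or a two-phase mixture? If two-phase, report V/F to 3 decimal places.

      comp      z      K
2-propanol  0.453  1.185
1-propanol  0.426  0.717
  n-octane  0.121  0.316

ΣzᵢKᵢ = 0.880; Σzᵢ/Kᵢ = 1.359.
Since ΣzᵢKᵢ < 1 the mixture is below its bubble point — single liquid phase.

subcooled liquid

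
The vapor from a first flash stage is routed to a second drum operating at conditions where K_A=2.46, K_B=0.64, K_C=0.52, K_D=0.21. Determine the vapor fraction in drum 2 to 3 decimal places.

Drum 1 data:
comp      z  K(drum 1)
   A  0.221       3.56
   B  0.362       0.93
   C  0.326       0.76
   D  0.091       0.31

Drum 1:
Material balance + equilibrium reduce to Σ zᵢ(Kᵢ−1)/(1+ψ₁(Kᵢ−1)) = 0.
Feasibility: ΣzᵢKᵢ = 1.399, Σzᵢ/Kᵢ = 1.174 — both > 1, two phases present.
Newton–Raphson from ψ₁ = 0.5:
  ψ₁ = 0.500: g = 0.0371, g' = -0.406 → ψ₁ = 0.591
  ψ₁ = 0.591: g = 0.0013, g' = -0.380 → ψ₁ = 0.595
Converged at ψ₁ = 0.595.
Drum-1 compositions:
  A: x = 0.088, y = 0.312
  B: x = 0.378, y = 0.351
  C: x = 0.380, y = 0.289
  D: x = 0.154, y = 0.048
Drum-2 feed = drum-1 vapor: z₂ = (0.3118, 0.3513, 0.2890, 0.0479).
Drum 2:
Let ψ₂ = V/F and solve Σ zᵢ(Kᵢ−1)/(1+ψ₂(Kᵢ−1)) = 0.
Check two-phase: ΣzᵢKᵢ = 1.152 > 1 and Σzᵢ/Kᵢ = 1.459 > 1, so g(0) = 0.152 > 0 and g(1) = -0.459 < 0.
Newton–Raphson from ψ₂ = 0.42:
  ψ₂ = 0.420: g = -0.0971, g' = -0.490 → ψ₂ = 0.222
  ψ₂ = 0.222: g = 0.0054, g' = -0.560 → ψ₂ = 0.231
Converged at ψ₂ = 0.231.
  A: x = 0.233, y = 0.573
  B: x = 0.383, y = 0.245
  C: x = 0.325, y = 0.169
  D: x = 0.059, y = 0.012

V/F (drum 2) = 0.231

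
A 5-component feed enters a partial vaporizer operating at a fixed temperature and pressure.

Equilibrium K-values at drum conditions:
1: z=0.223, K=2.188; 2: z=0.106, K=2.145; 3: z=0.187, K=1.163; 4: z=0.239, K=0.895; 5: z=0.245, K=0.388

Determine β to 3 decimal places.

Newton–Raphson from β = 0.49:
  β = 0.490: g = 0.0328, g' = -0.377 → β = 0.577
  β = 0.577: g = -0.0004, g' = -0.388 → β = 0.576
Converged at β = 0.576.

β = 0.576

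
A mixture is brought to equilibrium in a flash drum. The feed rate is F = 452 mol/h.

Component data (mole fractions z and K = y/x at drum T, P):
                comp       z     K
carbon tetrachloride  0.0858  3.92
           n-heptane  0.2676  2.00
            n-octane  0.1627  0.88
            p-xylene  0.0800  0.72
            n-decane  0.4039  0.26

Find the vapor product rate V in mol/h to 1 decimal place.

Newton–Raphson from ψ = 0.63:
  ψ = 0.6300: g = -0.35584, g' = -0.9796 → ψ = 0.2668
  ψ = 0.2668: g = -0.06470, g' = -0.7511 → ψ = 0.1806
  ψ = 0.1806: g = 0.00213, g' = -0.8096 → ψ = 0.1833
Converged at ψ = 0.1833.
Then V = ψ·F = 0.1833·452 = 82.8 mol/h and L = F − V = 369.2 mol/h.

V = 82.8 mol/h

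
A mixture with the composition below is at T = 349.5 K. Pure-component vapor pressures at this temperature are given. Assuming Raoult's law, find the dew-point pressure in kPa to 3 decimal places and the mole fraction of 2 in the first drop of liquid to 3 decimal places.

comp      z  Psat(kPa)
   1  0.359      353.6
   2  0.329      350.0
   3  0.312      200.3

At the dew point ψ → 1, so Σzᵢ/Kᵢ = 1 with Kᵢ = Pᵢˢᵃᵗ/P ⇒ 1/P = Σzᵢ/Pᵢˢᵃᵗ.
1/P = 0.359/353.6 + 0.329/350.0 + 0.312/200.3 = 0.003513 ⇒ P = 284.662 kPa
xᵢ = zᵢP/Pᵢˢᵃᵗ ⇒ x_2 = 0.329·284.662/350.0 = 0.268

Pdew = 284.662 kPa, x_2 = 0.268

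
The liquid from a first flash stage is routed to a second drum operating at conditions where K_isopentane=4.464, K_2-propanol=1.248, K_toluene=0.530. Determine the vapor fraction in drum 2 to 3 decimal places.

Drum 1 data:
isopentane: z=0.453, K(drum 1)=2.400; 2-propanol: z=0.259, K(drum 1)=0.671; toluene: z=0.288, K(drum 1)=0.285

Drum 1:
Rachford–Rice: g(ψ₁) = Σ zᵢ(Kᵢ−1)/(1+ψ₁(Kᵢ−1)) = 0.
Check two-phase: ΣzᵢKᵢ = 1.343 > 1 and Σzᵢ/Kᵢ = 1.585 > 1, so g(0) = 0.343 > 0 and g(1) = -0.585 < 0.
Newton iteration, ψ₁⁰ = 0.5:
  ψ₁ = 0.500: g = -0.0494, g' = -0.704 → ψ₁ = 0.430
  ψ₁ = 0.430: g = -0.0006, g' = -0.691 → ψ₁ = 0.429
Converged at ψ₁ = 0.429.
Drum-1 compositions:
  isopentane: x = 0.283, y = 0.679
  2-propanol: x = 0.302, y = 0.202
  toluene: x = 0.415, y = 0.118
Drum-2 feed = drum-1 liquid: z₂ = (0.2830, 0.3016, 0.4154).
Drum 2:
Rachford–Rice: g(ψ₂) = Σ zᵢ(Kᵢ−1)/(1+ψ₂(Kᵢ−1)) = 0.
g(0) = ΣzᵢKᵢ − 1 = 0.860 and g(1) = 1 − Σzᵢ/Kᵢ = -0.089, so a root lies in (0, 1).
Newton iteration, ψ₂⁰ = 0.58:
  ψ₂ = 0.580: g = 0.1228, g' = -0.563 → ψ₂ = 0.798
  ψ₂ = 0.798: g = 0.0104, g' = -0.488 → ψ₂ = 0.819
Converged at ψ₂ = 0.819.
  isopentane: x = 0.074, y = 0.329
  2-propanol: x = 0.251, y = 0.313
  toluene: x = 0.676, y = 0.358

V/F (drum 2) = 0.819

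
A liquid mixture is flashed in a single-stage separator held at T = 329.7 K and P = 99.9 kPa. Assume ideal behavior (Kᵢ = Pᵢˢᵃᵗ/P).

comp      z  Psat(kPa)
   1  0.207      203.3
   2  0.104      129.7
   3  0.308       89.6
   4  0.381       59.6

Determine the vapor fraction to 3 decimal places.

Raoult's law: Kᵢ = Pᵢˢᵃᵗ/P = Pᵢˢᵃᵗ/99.9.
  K_1 = 203.3/99.9 = 2.03504, K_2 = 129.7/99.9 = 1.29830, K_3 = 89.6/99.9 = 0.89690, K_4 = 59.6/99.9 = 0.59660
Let ψ = V/F and solve Σ zᵢ(Kᵢ−1)/(1+ψ(Kᵢ−1)) = 0.
Check two-phase: ΣzᵢKᵢ = 1.060 > 1 and Σzᵢ/Kᵢ = 1.164 > 1, so g(0) = 0.060 > 0 and g(1) = -0.164 < 0.
Iterate (Newton) starting at ψ = 0.34:
  ψ = 0.340: g = -0.0244, g' = -0.216 → ψ = 0.227
  ψ = 0.227: g = 0.0008, g' = -0.232 → ψ = 0.231
Converged at ψ = 0.231.

ψ = 0.231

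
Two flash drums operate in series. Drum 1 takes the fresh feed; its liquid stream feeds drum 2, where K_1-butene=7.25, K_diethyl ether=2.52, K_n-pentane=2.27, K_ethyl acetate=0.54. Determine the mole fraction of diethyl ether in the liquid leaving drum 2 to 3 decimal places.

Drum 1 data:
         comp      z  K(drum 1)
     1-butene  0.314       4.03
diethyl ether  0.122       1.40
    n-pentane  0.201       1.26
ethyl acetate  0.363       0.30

Drum 1:
Let ψ₁ = V/F and solve Σ zᵢ(Kᵢ−1)/(1+ψ₁(Kᵢ−1)) = 0.
g(0) = ΣzᵢKᵢ − 1 = 0.798 and g(1) = 1 − Σzᵢ/Kᵢ = -0.535, so a root lies in (0, 1).
Iterate (Newton) starting at ψ₁ = 0.5:
  ψ₁ = 0.500: g = 0.0743, g' = -0.901 → ψ₁ = 0.582
  ψ₁ = 0.582: g = 0.0001, g' = -0.907 → ψ₁ = 0.583
Converged at ψ₁ = 0.583.
Drum-1 compositions:
  1-butene: x = 0.114, y = 0.458
  diethyl ether: x = 0.099, y = 0.139
  n-pentane: x = 0.175, y = 0.220
  ethyl acetate: x = 0.613, y = 0.184
Drum-2 feed = drum-1 liquid: z₂ = (0.1136, 0.0989, 0.1746, 0.6129).
Drum 2:
Iterate (Newton) starting at ψ₂ = 0.6:
  ψ₂ = 0.600: g = -0.0355, g' = -0.597 → ψ₂ = 0.541
  ψ₂ = 0.541: g = 0.0009, g' = -0.629 → ψ₂ = 0.542
Converged at ψ₂ = 0.542.
  1-butene: x = 0.026, y = 0.188
  diethyl ether: x = 0.054, y = 0.137
  n-pentane: x = 0.103, y = 0.235
  ethyl acetate: x = 0.816, y = 0.441

x_diethyl ether (drum 2) = 0.054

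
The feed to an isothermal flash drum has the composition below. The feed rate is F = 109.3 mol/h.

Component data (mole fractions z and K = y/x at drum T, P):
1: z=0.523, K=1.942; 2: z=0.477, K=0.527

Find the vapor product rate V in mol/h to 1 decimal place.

V = 65.5 mol/h

Material balance + equilibrium reduce to Σ zᵢ(Kᵢ−1)/(1+ψ(Kᵢ−1)) = 0.
g(0) = ΣzᵢKᵢ − 1 = 0.267 and g(1) = 1 − Σzᵢ/Kᵢ = -0.174, so a root lies in (0, 1).
Iterate (Newton) starting at ψ = 0.5:
  ψ = 0.500: g = 0.0394, g' = -0.398 → ψ = 0.599
Converged at ψ = 0.599.
Then V = ψ·F = 0.5993·109.3 = 65.5 mol/h and L = F − V = 43.8 mol/h.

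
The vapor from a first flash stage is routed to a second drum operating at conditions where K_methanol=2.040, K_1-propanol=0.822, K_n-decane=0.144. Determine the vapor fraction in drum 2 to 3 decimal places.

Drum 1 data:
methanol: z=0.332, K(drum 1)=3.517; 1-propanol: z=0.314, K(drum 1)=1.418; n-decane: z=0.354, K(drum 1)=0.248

Drum 1:
Newton iteration, ψ₁⁰ = 0.46:
  ψ₁ = 0.460: g = 0.0904, g' = -0.958 → ψ₁ = 0.554
  ψ₁ = 0.554: g = -0.0010, g' = -0.991 → ψ₁ = 0.553
Converged at ψ₁ = 0.553.
Drum-1 compositions:
  methanol: x = 0.139, y = 0.488
  1-propanol: x = 0.255, y = 0.362
  n-decane: x = 0.606, y = 0.150
Drum-2 feed = drum-1 vapor: z₂ = (0.4880, 0.3616, 0.1503).
Drum 2:
Let ψ₂ = V/F and solve Σ zᵢ(Kᵢ−1)/(1+ψ₂(Kᵢ−1)) = 0.
Check two-phase: ΣzᵢKᵢ = 1.314 > 1 and Σzᵢ/Kᵢ = 1.723 > 1, so g(0) = 0.314 > 0 and g(1) = -0.723 < 0.
Newton–Raphson from ψ₂ = 0.38:
  ψ₂ = 0.380: g = 0.1040, g' = -0.526 → ψ₂ = 0.578
  ψ₂ = 0.578: g = -0.0092, g' = -0.651 → ψ₂ = 0.563
Converged at ψ₂ = 0.563.
  methanol: x = 0.308, y = 0.628
  1-propanol: x = 0.402, y = 0.330
  n-decane: x = 0.290, y = 0.042

V/F (drum 2) = 0.563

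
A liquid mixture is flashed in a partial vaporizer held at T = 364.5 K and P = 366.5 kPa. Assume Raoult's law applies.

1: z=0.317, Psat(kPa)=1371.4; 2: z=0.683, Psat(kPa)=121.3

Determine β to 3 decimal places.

β = 0.225

Raoult's law: Kᵢ = Pᵢˢᵃᵗ/P = Pᵢˢᵃᵗ/366.5.
  K_1 = 1371.4/366.5 = 3.74188, K_2 = 121.3/366.5 = 0.33097
Binary case is linear: z₁(K₁−1)(1+β(K₂−1)) + z₂(K₂−1)(1+β(K₁−1)) = 0
⇒ β = [z₁(K₁−1)+z₂(K₂−1)] / [−(K₁−1)(K₂−1)] = 0.4122/1.8344 = 0.225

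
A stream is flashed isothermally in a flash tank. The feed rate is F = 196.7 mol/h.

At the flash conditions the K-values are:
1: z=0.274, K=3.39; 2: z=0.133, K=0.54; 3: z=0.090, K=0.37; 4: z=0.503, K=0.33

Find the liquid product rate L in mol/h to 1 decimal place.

Newton iteration, β⁰ = 0.64:
  β = 0.640: g = -0.5128, g' = -1.093 → β = 0.171
  β = 0.171: g = -0.0457, g' = -1.155 → β = 0.131
  β = 0.131: g = 0.0018, g' = -1.252 → β = 0.133
Converged at β = 0.133.
Then V = β·F = 0.1329·196.7 = 26.1 mol/h and L = F − V = 170.6 mol/h.

L = 170.6 mol/h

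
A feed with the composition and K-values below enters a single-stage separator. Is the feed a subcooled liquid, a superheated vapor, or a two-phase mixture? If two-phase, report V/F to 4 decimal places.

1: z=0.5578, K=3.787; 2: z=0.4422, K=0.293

ΣzᵢKᵢ = 2.2420; Σzᵢ/Kᵢ = 1.6565.
Both exceed 1, so a two-phase solution exists.
Rachford–Rice: g(ψ) = Σ zᵢ(Kᵢ−1)/(1+ψ(Kᵢ−1)) = 0.
Newton–Raphson from ψ = 0.5:
  ψ = 0.5000: g = 0.16592, g' = -1.2851 → ψ = 0.6291
  ψ = 0.6291: g = 0.00154, g' = -1.2885 → ψ = 0.6303
Converged at ψ = 0.6303.

two-phase, V/F = 0.6303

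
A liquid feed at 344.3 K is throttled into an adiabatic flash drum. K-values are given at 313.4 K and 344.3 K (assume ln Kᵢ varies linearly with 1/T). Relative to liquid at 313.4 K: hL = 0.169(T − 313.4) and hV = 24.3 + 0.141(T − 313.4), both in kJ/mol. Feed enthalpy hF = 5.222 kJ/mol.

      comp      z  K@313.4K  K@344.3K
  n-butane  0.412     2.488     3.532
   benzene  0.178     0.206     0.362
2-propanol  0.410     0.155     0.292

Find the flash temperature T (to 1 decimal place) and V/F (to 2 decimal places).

T = 320.3 K, V/F = 0.17

Adiabatic flash: solve Rachford–Rice at each trial T, then check hF = ψ·hV(T) + (1−ψ)·hL(T).
  T = 313.4 K: K = (2.488, 0.206, 0.155), RR gives ψ = 0.101, H_out = 2.465 kJ/mol
  T = 344.3 K: K = (3.532, 0.362, 0.292), RR gives ψ = 0.367, H_out = 13.828 kJ/mol
  T = 328.9 K: K = (2.991, 0.277, 0.216), RR gives ψ = 0.243, H_out = 8.412 kJ/mol
  T = 321.1 K: K = (2.732, 0.239, 0.184), RR gives ψ = 0.176, H_out = 5.535 kJ/mol
  T = 317.2 K: K = (2.607, 0.222, 0.169), RR gives ψ = 0.139, H_out = 4.017 kJ/mol
  T = 319.1 K: K = (2.668, 0.230, 0.176), RR gives ψ = 0.157, H_out = 4.765 kJ/mol
Linear interpolation between T = 319.1 (H_out = 4.765) and T = 321.1 (H_out = 5.535) on hF = 5.222 gives T ≈ 320.3 K, at which ψ = 0.17.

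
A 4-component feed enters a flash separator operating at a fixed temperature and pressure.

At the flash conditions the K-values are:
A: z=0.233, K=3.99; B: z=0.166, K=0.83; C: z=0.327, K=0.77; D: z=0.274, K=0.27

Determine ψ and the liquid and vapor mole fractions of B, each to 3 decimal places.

Material balance + equilibrium reduce to Σ zᵢ(Kᵢ−1)/(1+ψ(Kᵢ−1)) = 0.
Check two-phase: ΣzᵢKᵢ = 1.393 > 1 and Σzᵢ/Kᵢ = 1.698 > 1, so g(0) = 0.393 > 0 and g(1) = -0.698 < 0.
Newton–Raphson from ψ = 0.5:
  ψ = 0.500: g = -0.1516, g' = -0.725 → ψ = 0.291
  ψ = 0.291: g = 0.0085, g' = -0.857 → ψ = 0.301
Converged at ψ = 0.301.
Compositions from xᵢ = zᵢ/(1+ψ(Kᵢ−1)), yᵢ = Kᵢxᵢ:
  A: x = 0.123, y = 0.490
  B: x = 0.175, y = 0.145
  C: x = 0.351, y = 0.271
  D: x = 0.351, y = 0.095

ψ = 0.301, x_B = 0.175, y_B = 0.145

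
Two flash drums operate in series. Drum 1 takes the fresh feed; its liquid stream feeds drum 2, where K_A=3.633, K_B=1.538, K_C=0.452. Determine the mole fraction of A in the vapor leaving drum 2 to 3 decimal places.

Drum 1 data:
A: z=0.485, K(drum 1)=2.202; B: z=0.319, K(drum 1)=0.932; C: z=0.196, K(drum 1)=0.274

Drum 1:
Material balance + equilibrium reduce to Σ zᵢ(Kᵢ−1)/(1+ψ₁(Kᵢ−1)) = 0.
g(0) = ΣzᵢKᵢ − 1 = 0.419 and g(1) = 1 − Σzᵢ/Kᵢ = -0.278, so a root lies in (0, 1).
Iterate (Newton) starting at ψ₁ = 0.56:
  ψ₁ = 0.560: g = 0.0861, g' = -0.545 → ψ₁ = 0.718
  ψ₁ = 0.718: g = -0.0071, g' = -0.654 → ψ₁ = 0.707
Converged at ψ₁ = 0.707.
Drum-1 compositions:
  A: x = 0.262, y = 0.577
  B: x = 0.335, y = 0.312
  C: x = 0.403, y = 0.110
Drum-2 feed = drum-1 liquid: z₂ = (0.2622, 0.3351, 0.4027).
Drum 2:
Material balance + equilibrium reduce to Σ zᵢ(Kᵢ−1)/(1+ψ₂(Kᵢ−1)) = 0.
g(0) = ΣzᵢKᵢ − 1 = 0.650 and g(1) = 1 − Σzᵢ/Kᵢ = -0.181, so a root lies in (0, 1).
Iterate (Newton) starting at ψ₂ = 0.36:
  ψ₂ = 0.360: g = 0.2305, g' = -0.735 → ψ₂ = 0.674
  ψ₂ = 0.674: g = 0.0314, g' = -0.592 → ψ₂ = 0.727
  ψ₂ = 0.727: g = -0.0001, g' = -0.598 → ψ₂ = 0.726
Converged at ψ₂ = 0.726.
  A: x = 0.090, y = 0.327
  B: x = 0.241, y = 0.371
  C: x = 0.669, y = 0.302

y_A (drum 2) = 0.327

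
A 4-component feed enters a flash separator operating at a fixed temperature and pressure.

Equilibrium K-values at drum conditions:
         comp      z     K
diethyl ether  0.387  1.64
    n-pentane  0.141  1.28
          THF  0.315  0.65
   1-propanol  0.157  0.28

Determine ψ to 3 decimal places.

ψ = 0.222

Newton–Raphson from ψ = 0.5:
  ψ = 0.500: g = -0.0880, g' = -0.355 → ψ = 0.252
  ψ = 0.252: g = -0.0089, g' = -0.295 → ψ = 0.222
Converged at ψ = 0.222.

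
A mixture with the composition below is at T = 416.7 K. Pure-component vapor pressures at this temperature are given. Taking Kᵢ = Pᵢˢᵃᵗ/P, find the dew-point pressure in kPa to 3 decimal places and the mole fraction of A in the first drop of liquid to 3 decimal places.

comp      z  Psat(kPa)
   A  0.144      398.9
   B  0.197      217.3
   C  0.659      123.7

At the dew point ψ → 1, so Σzᵢ/Kᵢ = 1 with Kᵢ = Pᵢˢᵃᵗ/P ⇒ 1/P = Σzᵢ/Pᵢˢᵃᵗ.
1/P = 0.144/398.9 + 0.197/217.3 + 0.659/123.7 = 0.006595 ⇒ P = 151.631 kPa
xᵢ = zᵢP/Pᵢˢᵃᵗ ⇒ x_A = 0.144·151.631/398.9 = 0.055

Pdew = 151.631 kPa, x_A = 0.055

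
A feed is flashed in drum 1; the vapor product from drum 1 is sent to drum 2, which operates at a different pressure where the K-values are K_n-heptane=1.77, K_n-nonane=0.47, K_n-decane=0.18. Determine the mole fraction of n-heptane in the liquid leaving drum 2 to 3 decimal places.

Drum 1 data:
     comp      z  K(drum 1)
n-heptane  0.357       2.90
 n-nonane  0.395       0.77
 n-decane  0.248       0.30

Drum 1:
Iterate (Newton) starting at ψ₁ = 0.5:
  ψ₁ = 0.500: g = -0.0219, g' = -0.653 → ψ₁ = 0.466
  ψ₁ = 0.466: g = 0.0000, g' = -0.656 → ψ₁ = 0.467
Converged at ψ₁ = 0.467.
Drum-1 compositions:
  n-heptane: x = 0.189, y = 0.549
  n-nonane: x = 0.442, y = 0.341
  n-decane: x = 0.368, y = 0.110
Drum-2 feed = drum-1 vapor: z₂ = (0.5488, 0.3407, 0.1105).
Drum 2:
Let ψ₂ = V/F and solve Σ zᵢ(Kᵢ−1)/(1+ψ₂(Kᵢ−1)) = 0.
Check two-phase: ΣzᵢKᵢ = 1.151 > 1 and Σzᵢ/Kᵢ = 1.649 > 1, so g(0) = 0.151 > 0 and g(1) = -0.649 < 0.
Newton iteration, ψ₂⁰ = 0.5:
  ψ₂ = 0.500: g = -0.0941, g' = -0.560 → ψ₂ = 0.332
  ψ₂ = 0.332: g = -0.0071, g' = -0.488 → ψ₂ = 0.317
Converged at ψ₂ = 0.317.
  n-heptane: x = 0.441, y = 0.781
  n-nonane: x = 0.410, y = 0.193
  n-decane: x = 0.149, y = 0.027

x_n-heptane (drum 2) = 0.441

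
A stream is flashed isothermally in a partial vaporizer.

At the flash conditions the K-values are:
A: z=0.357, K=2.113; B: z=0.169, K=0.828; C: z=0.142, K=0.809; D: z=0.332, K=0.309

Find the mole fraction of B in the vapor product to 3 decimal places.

Material balance + equilibrium reduce to Σ zᵢ(Kᵢ−1)/(1+ψ(Kᵢ−1)) = 0.
Feasibility: ΣzᵢKᵢ = 1.112, Σzᵢ/Kᵢ = 1.623 — both > 1, two phases present.
Newton–Raphson from ψ = 0.5:
  ψ = 0.500: g = -0.1570, g' = -0.565 → ψ = 0.222
  ψ = 0.222: g = -0.0109, g' = -0.517 → ψ = 0.201
Converged at ψ = 0.201.
Compositions from xᵢ = zᵢ/(1+ψ(Kᵢ−1)), yᵢ = Kᵢxᵢ:
  A: x = 0.292, y = 0.616
  B: x = 0.175, y = 0.145
  C: x = 0.148, y = 0.119
  D: x = 0.386, y = 0.119

y_B = 0.145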